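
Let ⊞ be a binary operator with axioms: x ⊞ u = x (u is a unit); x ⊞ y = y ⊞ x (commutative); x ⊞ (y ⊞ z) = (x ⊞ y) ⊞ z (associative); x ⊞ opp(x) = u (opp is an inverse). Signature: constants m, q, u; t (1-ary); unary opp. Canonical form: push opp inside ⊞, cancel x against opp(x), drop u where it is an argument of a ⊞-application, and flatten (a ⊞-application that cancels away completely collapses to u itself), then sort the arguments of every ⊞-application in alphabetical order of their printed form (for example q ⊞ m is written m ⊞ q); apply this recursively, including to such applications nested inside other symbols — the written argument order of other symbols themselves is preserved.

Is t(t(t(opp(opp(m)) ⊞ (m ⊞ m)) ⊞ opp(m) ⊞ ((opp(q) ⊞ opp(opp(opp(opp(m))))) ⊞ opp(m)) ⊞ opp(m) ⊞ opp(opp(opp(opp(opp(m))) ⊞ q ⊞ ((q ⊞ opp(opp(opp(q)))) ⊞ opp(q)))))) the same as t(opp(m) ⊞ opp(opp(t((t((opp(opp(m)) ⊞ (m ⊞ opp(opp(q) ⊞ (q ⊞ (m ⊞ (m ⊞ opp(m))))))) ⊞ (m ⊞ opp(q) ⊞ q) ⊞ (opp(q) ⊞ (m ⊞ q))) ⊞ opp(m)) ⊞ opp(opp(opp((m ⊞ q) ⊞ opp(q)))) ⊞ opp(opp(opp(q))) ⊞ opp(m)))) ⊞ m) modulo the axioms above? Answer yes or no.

Answer: yes — both canonical forms are t(t(opp(m) ⊞ opp(m) ⊞ opp(m) ⊞ opp(q) ⊞ t(m ⊞ m ⊞ m)))

Derivation:
Left:  t(t(t(opp(opp(m)) ⊞ (m ⊞ m)) ⊞ opp(m) ⊞ ((opp(q) ⊞ opp(opp(opp(opp(m))))) ⊞ opp(m)) ⊞ opp(m) ⊞ opp(opp(opp(opp(opp(m))) ⊞ q ⊞ ((q ⊞ opp(opp(opp(q)))) ⊞ opp(q))))))
  Focus inside:  t(opp(opp(m)) ⊞ (m ⊞ m)) ⊞ opp(m) ⊞ ((opp(q) ⊞ opp(opp(opp(opp(m))))) ⊞ opp(m)) ⊞ opp(m) ⊞ opp(opp(opp(opp(opp(m))) ⊞ q ⊞ ((q ⊞ opp(opp(opp(q)))) ⊞ opp(q))))
  Push opp inside:  distribute opp over ⊞ and collapse double opp
  Collect terms:  t(m ⊞ m ⊞ m) ⊞ opp(m) ⊞ opp(m) ⊞ opp(m) ⊞ opp(q)
  Sort:  opp(m) ⊞ opp(m) ⊞ opp(m) ⊞ opp(q) ⊞ t(m ⊞ m ⊞ m)
  Rebuild:  t(t(opp(m) ⊞ opp(m) ⊞ opp(m) ⊞ opp(q) ⊞ t(m ⊞ m ⊞ m)))
Right:  t(opp(m) ⊞ opp(opp(t((t((opp(opp(m)) ⊞ (m ⊞ opp(opp(q) ⊞ (q ⊞ (m ⊞ (m ⊞ opp(m))))))) ⊞ (m ⊞ opp(q) ⊞ q) ⊞ (opp(q) ⊞ (m ⊞ q))) ⊞ opp(m)) ⊞ opp(opp(opp((m ⊞ q) ⊞ opp(q)))) ⊞ opp(opp(opp(q))) ⊞ opp(m)))) ⊞ m)
  Work inside:  opp(m) ⊞ opp(opp(t((t((opp(opp(m)) ⊞ (m ⊞ opp(opp(q) ⊞ (q ⊞ (m ⊞ (m ⊞ opp(m))))))) ⊞ (m ⊞ opp(q) ⊞ q) ⊞ (opp(q) ⊞ (m ⊞ q))) ⊞ opp(m)) ⊞ opp(opp(opp((m ⊞ q) ⊞ opp(q)))) ⊞ opp(opp(opp(q))) ⊞ opp(m)))) ⊞ m
  Push opp inside:  distribute opp over ⊞ and collapse double opp
  Inverses cancel:  m cancels
  Combine occurrences:  t(opp(m) ⊞ opp(m) ⊞ opp(m) ⊞ opp(q) ⊞ t(m ⊞ m ⊞ m))
  Reassemble:  t(t(opp(m) ⊞ opp(m) ⊞ opp(m) ⊞ opp(q) ⊞ t(m ⊞ m ⊞ m)))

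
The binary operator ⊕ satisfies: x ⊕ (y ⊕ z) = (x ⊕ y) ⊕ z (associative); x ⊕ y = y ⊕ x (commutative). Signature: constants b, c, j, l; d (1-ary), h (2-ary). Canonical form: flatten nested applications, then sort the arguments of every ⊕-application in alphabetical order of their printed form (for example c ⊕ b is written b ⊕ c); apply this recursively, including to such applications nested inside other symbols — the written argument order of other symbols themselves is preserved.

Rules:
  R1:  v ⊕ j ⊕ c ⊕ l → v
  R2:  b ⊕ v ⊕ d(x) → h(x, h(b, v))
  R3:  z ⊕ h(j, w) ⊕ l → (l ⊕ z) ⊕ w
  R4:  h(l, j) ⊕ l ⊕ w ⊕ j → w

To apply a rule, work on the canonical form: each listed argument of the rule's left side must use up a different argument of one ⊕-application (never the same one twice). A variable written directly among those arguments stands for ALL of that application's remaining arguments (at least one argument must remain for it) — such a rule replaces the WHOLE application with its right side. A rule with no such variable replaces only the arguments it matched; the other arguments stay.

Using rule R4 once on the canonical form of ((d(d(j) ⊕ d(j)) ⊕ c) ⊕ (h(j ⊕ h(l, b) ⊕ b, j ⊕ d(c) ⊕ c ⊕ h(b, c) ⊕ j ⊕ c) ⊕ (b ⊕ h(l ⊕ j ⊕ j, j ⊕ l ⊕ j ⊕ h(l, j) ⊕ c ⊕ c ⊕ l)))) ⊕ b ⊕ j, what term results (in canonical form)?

Answer: b ⊕ b ⊕ c ⊕ d(d(j) ⊕ d(j)) ⊕ h(b ⊕ h(l, b) ⊕ j, c ⊕ c ⊕ d(c) ⊕ h(b, c) ⊕ j ⊕ j) ⊕ h(j ⊕ j ⊕ l, c ⊕ c ⊕ j ⊕ l) ⊕ j

Derivation:
Canonical form:  b ⊕ b ⊕ c ⊕ d(d(j) ⊕ d(j)) ⊕ h(b ⊕ h(l, b) ⊕ j, c ⊕ c ⊕ d(c) ⊕ h(b, c) ⊕ j ⊕ j) ⊕ h(j ⊕ j ⊕ l, c ⊕ c ⊕ h(l, j) ⊕ j ⊕ j ⊕ l ⊕ l) ⊕ j
Match R4:  consume h(l, j), j, l;  w := c ⊕ c ⊕ j ⊕ l
The extension variable absorbs all remaining arguments, so the whole application is rewritten.
Giving:  b ⊕ b ⊕ c ⊕ d(d(j) ⊕ d(j)) ⊕ h(b ⊕ h(l, b) ⊕ j, c ⊕ c ⊕ d(c) ⊕ h(b, c) ⊕ j ⊕ j) ⊕ h(j ⊕ j ⊕ l, c ⊕ c ⊕ j ⊕ l) ⊕ j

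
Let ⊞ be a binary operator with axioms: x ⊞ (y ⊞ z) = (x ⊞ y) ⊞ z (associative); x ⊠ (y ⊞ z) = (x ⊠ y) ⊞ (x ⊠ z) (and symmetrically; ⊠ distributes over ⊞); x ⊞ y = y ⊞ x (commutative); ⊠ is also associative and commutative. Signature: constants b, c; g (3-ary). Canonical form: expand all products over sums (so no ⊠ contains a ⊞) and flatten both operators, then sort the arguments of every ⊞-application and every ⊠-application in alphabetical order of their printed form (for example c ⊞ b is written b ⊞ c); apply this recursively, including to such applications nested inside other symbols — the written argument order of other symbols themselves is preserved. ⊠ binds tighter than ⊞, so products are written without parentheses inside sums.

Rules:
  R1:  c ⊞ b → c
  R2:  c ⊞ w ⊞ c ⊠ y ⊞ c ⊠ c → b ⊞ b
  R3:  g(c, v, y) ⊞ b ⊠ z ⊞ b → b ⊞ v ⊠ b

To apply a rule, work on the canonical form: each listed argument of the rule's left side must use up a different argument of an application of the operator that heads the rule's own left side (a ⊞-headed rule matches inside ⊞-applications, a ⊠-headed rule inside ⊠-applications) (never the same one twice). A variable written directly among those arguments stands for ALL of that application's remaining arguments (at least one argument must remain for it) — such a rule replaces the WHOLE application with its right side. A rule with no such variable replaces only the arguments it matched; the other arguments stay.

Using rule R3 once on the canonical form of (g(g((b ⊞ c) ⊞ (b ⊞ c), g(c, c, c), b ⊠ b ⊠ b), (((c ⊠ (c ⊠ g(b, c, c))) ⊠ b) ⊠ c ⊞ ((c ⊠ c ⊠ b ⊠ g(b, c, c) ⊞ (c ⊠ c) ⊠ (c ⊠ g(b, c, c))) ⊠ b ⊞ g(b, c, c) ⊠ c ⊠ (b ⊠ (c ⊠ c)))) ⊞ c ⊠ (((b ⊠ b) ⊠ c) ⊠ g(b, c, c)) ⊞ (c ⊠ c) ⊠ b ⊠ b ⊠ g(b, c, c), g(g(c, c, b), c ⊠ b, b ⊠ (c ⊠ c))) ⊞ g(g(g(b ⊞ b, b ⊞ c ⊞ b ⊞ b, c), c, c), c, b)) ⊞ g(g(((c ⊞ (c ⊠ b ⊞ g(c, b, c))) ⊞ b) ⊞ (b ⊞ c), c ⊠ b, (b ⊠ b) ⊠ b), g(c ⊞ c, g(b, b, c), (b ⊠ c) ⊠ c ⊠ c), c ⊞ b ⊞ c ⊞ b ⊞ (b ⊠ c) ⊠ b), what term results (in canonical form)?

Canonical form:  g(g(b ⊞ b ⊞ b ⊠ c ⊞ c ⊞ c ⊞ g(c, b, c), b ⊠ c, b ⊠ b ⊠ b), g(c ⊞ c, g(b, b, c), b ⊠ c ⊠ c ⊠ c), b ⊞ b ⊞ b ⊠ b ⊠ c ⊞ c ⊞ c) ⊞ g(g(b ⊞ b ⊞ c ⊞ c, g(c, c, c), b ⊠ b ⊠ b), b ⊠ b ⊠ c ⊠ c ⊠ g(b, c, c) ⊞ b ⊠ b ⊠ c ⊠ c ⊠ g(b, c, c) ⊞ b ⊠ b ⊠ c ⊠ c ⊠ g(b, c, c) ⊞ b ⊠ c ⊠ c ⊠ c ⊠ g(b, c, c) ⊞ b ⊠ c ⊠ c ⊠ c ⊠ g(b, c, c) ⊞ b ⊠ c ⊠ c ⊠ c ⊠ g(b, c, c), g(g(c, c, b), b ⊠ c, b ⊠ c ⊠ c)) ⊞ g(g(g(b ⊞ b, b ⊞ b ⊞ b ⊞ c, c), c, c), c, b)
R3 matches:  uses b, b ⊠ c, g(c, b, c);  v := b, y := c, z := c
New term:  g(g(b ⊞ b ⊞ b ⊠ b ⊞ c ⊞ c, b ⊠ c, b ⊠ b ⊠ b), g(c ⊞ c, g(b, b, c), b ⊠ c ⊠ c ⊠ c), b ⊞ b ⊞ b ⊠ b ⊠ c ⊞ c ⊞ c) ⊞ g(g(b ⊞ b ⊞ c ⊞ c, g(c, c, c), b ⊠ b ⊠ b), b ⊠ b ⊠ c ⊠ c ⊠ g(b, c, c) ⊞ b ⊠ b ⊠ c ⊠ c ⊠ g(b, c, c) ⊞ b ⊠ b ⊠ c ⊠ c ⊠ g(b, c, c) ⊞ b ⊠ c ⊠ c ⊠ c ⊠ g(b, c, c) ⊞ b ⊠ c ⊠ c ⊠ c ⊠ g(b, c, c) ⊞ b ⊠ c ⊠ c ⊠ c ⊠ g(b, c, c), g(g(c, c, b), b ⊠ c, b ⊠ c ⊠ c)) ⊞ g(g(g(b ⊞ b, b ⊞ b ⊞ b ⊞ c, c), c, c), c, b)

Answer: g(g(b ⊞ b ⊞ b ⊠ b ⊞ c ⊞ c, b ⊠ c, b ⊠ b ⊠ b), g(c ⊞ c, g(b, b, c), b ⊠ c ⊠ c ⊠ c), b ⊞ b ⊞ b ⊠ b ⊠ c ⊞ c ⊞ c) ⊞ g(g(b ⊞ b ⊞ c ⊞ c, g(c, c, c), b ⊠ b ⊠ b), b ⊠ b ⊠ c ⊠ c ⊠ g(b, c, c) ⊞ b ⊠ b ⊠ c ⊠ c ⊠ g(b, c, c) ⊞ b ⊠ b ⊠ c ⊠ c ⊠ g(b, c, c) ⊞ b ⊠ c ⊠ c ⊠ c ⊠ g(b, c, c) ⊞ b ⊠ c ⊠ c ⊠ c ⊠ g(b, c, c) ⊞ b ⊠ c ⊠ c ⊠ c ⊠ g(b, c, c), g(g(c, c, b), b ⊠ c, b ⊠ c ⊠ c)) ⊞ g(g(g(b ⊞ b, b ⊞ b ⊞ b ⊞ c, c), c, c), c, b)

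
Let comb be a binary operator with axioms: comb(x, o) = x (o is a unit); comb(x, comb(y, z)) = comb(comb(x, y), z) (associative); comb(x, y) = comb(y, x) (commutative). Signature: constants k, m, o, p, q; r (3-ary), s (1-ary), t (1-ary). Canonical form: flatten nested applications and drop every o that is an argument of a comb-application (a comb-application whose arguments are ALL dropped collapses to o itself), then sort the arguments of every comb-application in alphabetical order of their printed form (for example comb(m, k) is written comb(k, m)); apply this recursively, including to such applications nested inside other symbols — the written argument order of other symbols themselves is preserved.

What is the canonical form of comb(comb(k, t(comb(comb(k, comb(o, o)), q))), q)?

Answer: comb(k, q, t(comb(k, q)))

Derivation:
Merge nested applications:  comb(k, t(comb(comb(k, comb(o, o)), q)), q)
Canonicalize subterm:  t(comb(comb(k, comb(o, o)), q))  →  t(comb(k, q))
Sort arguments:  comb(k, q, t(comb(k, q)))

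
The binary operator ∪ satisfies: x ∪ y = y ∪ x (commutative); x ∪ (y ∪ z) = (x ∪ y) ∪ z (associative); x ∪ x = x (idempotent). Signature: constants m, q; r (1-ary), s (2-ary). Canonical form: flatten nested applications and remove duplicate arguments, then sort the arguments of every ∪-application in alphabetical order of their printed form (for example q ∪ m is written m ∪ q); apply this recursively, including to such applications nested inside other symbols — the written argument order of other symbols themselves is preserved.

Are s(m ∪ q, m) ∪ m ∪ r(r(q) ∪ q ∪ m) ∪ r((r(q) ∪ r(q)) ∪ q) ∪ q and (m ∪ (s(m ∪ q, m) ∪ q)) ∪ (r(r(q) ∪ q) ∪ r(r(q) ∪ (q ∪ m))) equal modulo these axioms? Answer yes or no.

Left:  s(m ∪ q, m) ∪ m ∪ r(r(q) ∪ q ∪ m) ∪ r((r(q) ∪ r(q)) ∪ q) ∪ q
  Inside:  r(r(q) ∪ q ∪ m)  →  r(m ∪ q ∪ r(q))
  Simplify inside:  r((r(q) ∪ r(q)) ∪ q)  →  r(q ∪ r(q))
  Sort:  m ∪ q ∪ r(m ∪ q ∪ r(q)) ∪ r(q ∪ r(q)) ∪ s(m ∪ q, m)
Right:  (m ∪ (s(m ∪ q, m) ∪ q)) ∪ (r(r(q) ∪ q) ∪ r(r(q) ∪ (q ∪ m)))
  Flatten:  m ∪ s(m ∪ q, m) ∪ q ∪ r(r(q) ∪ q) ∪ r(r(q) ∪ (q ∪ m))
  Simplify inside:  r(r(q) ∪ q)  →  r(q ∪ r(q))
  Simplify inside:  r(r(q) ∪ (q ∪ m))  →  r(m ∪ q ∪ r(q))
  Sort:  m ∪ q ∪ r(m ∪ q ∪ r(q)) ∪ r(q ∪ r(q)) ∪ s(m ∪ q, m)

Answer: yes — both canonical forms are m ∪ q ∪ r(m ∪ q ∪ r(q)) ∪ r(q ∪ r(q)) ∪ s(m ∪ q, m)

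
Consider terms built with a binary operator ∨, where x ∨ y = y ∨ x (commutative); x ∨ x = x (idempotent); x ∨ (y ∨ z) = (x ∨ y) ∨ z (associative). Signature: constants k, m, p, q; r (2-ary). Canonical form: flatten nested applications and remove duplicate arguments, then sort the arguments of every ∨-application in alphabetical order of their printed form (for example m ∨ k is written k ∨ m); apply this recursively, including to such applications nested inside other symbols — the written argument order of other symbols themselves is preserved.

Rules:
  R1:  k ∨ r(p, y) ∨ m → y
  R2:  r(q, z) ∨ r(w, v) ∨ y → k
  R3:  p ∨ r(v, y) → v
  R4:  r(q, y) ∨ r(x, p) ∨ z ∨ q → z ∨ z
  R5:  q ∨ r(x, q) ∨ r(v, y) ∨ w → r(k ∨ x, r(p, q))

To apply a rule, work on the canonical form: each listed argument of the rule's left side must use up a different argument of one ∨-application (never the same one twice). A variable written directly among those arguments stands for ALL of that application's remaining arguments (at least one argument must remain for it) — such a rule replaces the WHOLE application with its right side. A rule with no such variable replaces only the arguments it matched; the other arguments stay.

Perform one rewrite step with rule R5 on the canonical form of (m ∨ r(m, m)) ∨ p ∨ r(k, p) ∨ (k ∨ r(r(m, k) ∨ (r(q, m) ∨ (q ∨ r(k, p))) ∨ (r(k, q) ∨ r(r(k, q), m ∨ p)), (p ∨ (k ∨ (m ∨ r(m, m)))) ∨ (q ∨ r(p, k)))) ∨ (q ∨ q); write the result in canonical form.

Canonical form:  k ∨ m ∨ p ∨ q ∨ r(k, p) ∨ r(m, m) ∨ r(q ∨ r(k, p) ∨ r(k, q) ∨ r(m, k) ∨ r(q, m) ∨ r(r(k, q), m ∨ p), k ∨ m ∨ p ∨ q ∨ r(m, m) ∨ r(p, k))
Apply R5:  consuming q, r(k, p), r(k, q);  v := k, w := r(m, k) ∨ r(q, m) ∨ r(r(k, q), m ∨ p), x := k, y := p
The extension variable absorbs all remaining arguments, so the whole application is rewritten.
Giving:  k ∨ m ∨ p ∨ q ∨ r(k, p) ∨ r(m, m) ∨ r(r(k, r(p, q)), k ∨ m ∨ p ∨ q ∨ r(m, m) ∨ r(p, k))

Answer: k ∨ m ∨ p ∨ q ∨ r(k, p) ∨ r(m, m) ∨ r(r(k, r(p, q)), k ∨ m ∨ p ∨ q ∨ r(m, m) ∨ r(p, k))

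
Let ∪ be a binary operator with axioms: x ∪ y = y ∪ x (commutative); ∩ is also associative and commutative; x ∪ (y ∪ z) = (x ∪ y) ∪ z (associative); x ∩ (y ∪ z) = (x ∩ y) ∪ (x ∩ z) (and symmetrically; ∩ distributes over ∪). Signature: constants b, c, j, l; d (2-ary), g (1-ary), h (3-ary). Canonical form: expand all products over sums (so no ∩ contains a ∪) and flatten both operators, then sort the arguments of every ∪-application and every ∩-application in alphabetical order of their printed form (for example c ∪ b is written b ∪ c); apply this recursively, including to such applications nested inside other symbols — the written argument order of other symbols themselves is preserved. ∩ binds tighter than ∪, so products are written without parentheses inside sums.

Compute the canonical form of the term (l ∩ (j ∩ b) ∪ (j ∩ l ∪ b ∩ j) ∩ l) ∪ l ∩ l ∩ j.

Expand:  b ∩ j ∩ l ∪ j ∩ l ∩ l ∪ b ∩ j ∩ l ∪ j ∩ l ∩ l
Sort:  b ∩ j ∩ l ∪ b ∩ j ∩ l ∪ j ∩ l ∩ l ∪ j ∩ l ∩ l

Answer: b ∩ j ∩ l ∪ b ∩ j ∩ l ∪ j ∩ l ∩ l ∪ j ∩ l ∩ l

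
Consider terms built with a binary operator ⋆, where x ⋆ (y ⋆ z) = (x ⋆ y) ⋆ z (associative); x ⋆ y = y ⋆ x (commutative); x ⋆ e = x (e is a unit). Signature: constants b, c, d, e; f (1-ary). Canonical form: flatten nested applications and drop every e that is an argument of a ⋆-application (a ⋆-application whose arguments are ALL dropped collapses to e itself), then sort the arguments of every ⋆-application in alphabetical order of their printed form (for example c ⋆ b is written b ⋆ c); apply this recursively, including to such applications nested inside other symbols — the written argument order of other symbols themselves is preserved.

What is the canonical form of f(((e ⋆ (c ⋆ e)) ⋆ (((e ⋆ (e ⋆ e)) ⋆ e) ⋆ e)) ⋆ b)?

Work inside:  ((e ⋆ (c ⋆ e)) ⋆ (((e ⋆ (e ⋆ e)) ⋆ e) ⋆ e)) ⋆ b
Un-nest:  e ⋆ c ⋆ e ⋆ e ⋆ e ⋆ e ⋆ e ⋆ e ⋆ b
Unit:  drop e (×7)
Sort:  b ⋆ c
Reassemble:  f(b ⋆ c)

Answer: f(b ⋆ c)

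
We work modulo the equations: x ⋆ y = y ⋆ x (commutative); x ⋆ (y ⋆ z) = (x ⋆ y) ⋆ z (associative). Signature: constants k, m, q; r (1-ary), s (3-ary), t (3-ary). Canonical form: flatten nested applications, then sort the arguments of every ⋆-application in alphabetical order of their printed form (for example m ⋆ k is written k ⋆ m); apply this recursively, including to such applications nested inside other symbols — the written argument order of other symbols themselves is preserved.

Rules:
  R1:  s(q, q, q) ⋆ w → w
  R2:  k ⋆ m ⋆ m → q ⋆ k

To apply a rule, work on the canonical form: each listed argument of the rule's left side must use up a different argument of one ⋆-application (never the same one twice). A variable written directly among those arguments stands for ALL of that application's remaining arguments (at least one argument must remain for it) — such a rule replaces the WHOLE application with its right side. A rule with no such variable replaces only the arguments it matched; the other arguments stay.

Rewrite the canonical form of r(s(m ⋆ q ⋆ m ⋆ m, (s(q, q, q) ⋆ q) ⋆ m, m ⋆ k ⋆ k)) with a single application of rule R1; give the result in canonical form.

Canonical form:  r(s(m ⋆ m ⋆ m ⋆ q, m ⋆ q ⋆ s(q, q, q), k ⋆ k ⋆ m))
Apply R1:  consuming s(q, q, q);  w := m ⋆ q
Every leftover argument binds to the variable; the entire application is replaced.
Result:  r(s(m ⋆ m ⋆ m ⋆ q, m ⋆ q, k ⋆ k ⋆ m))

Answer: r(s(m ⋆ m ⋆ m ⋆ q, m ⋆ q, k ⋆ k ⋆ m))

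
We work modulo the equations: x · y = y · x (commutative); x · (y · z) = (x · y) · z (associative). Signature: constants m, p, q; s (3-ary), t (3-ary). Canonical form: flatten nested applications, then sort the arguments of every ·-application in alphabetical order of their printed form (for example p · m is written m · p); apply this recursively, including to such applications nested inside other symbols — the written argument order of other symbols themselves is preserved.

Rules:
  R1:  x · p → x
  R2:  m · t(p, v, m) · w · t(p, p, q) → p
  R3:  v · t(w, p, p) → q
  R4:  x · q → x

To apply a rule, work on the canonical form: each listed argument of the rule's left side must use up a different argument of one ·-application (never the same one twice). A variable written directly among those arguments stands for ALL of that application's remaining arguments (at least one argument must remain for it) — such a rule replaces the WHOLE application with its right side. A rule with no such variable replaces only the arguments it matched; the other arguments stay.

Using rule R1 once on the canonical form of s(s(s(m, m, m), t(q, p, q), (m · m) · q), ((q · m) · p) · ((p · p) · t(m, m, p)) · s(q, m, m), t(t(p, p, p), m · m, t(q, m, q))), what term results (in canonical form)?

Answer: s(s(s(m, m, m), t(q, p, q), m · m · q), m · p · p · q · s(q, m, m) · t(m, m, p), t(t(p, p, p), m · m, t(q, m, q)))

Derivation:
Canonical form:  s(s(s(m, m, m), t(q, p, q), m · m · q), m · p · p · p · q · s(q, m, m) · t(m, m, p), t(t(p, p, p), m · m, t(q, m, q)))
Apply R1:  consuming p;  x := m · p · p · q · s(q, m, m) · t(m, m, p)
The variable takes the whole remainder — replace the entire application.
Giving:  s(s(s(m, m, m), t(q, p, q), m · m · q), m · p · p · q · s(q, m, m) · t(m, m, p), t(t(p, p, p), m · m, t(q, m, q)))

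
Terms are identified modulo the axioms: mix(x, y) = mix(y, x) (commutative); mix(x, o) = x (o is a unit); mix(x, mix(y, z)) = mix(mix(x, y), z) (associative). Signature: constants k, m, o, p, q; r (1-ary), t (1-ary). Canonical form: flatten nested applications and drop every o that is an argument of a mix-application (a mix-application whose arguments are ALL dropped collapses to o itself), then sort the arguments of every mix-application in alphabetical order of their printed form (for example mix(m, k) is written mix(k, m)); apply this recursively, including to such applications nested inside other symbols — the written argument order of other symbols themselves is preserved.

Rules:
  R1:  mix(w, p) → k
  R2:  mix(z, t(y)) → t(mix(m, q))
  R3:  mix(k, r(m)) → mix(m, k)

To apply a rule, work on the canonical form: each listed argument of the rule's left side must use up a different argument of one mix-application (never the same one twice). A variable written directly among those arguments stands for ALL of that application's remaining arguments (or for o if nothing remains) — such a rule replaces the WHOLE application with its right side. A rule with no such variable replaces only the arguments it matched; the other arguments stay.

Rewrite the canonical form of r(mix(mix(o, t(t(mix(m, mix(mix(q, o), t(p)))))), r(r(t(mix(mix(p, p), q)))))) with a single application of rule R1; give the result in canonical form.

Canonical form:  r(mix(r(r(t(mix(p, p, q)))), t(t(mix(m, q, t(p))))))
R1 matches:  uses p;  w := mix(p, q)
Every leftover argument binds to the variable; the entire application is replaced.
New term:  r(mix(r(r(t(k))), t(t(mix(m, q, t(p))))))

Answer: r(mix(r(r(t(k))), t(t(mix(m, q, t(p))))))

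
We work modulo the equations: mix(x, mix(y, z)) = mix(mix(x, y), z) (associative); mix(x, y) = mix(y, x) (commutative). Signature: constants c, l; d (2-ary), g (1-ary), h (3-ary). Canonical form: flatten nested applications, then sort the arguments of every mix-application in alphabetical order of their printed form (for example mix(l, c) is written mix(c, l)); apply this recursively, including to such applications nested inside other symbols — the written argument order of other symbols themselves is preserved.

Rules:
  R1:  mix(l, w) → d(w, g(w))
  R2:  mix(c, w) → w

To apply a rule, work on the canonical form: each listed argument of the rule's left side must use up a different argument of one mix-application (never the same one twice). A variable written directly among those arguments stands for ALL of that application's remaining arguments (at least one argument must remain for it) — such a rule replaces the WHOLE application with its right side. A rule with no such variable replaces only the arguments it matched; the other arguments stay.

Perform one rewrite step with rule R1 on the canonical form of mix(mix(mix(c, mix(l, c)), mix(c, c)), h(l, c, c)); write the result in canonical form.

Answer: d(mix(c, c, c, c, h(l, c, c)), g(mix(c, c, c, c, h(l, c, c))))

Derivation:
Canonical form:  mix(c, c, c, c, h(l, c, c), l)
R1 matches:  uses l;  w := mix(c, c, c, c, h(l, c, c))
Every leftover argument binds to the variable; the entire application is replaced.
Giving:  d(mix(c, c, c, c, h(l, c, c)), g(mix(c, c, c, c, h(l, c, c))))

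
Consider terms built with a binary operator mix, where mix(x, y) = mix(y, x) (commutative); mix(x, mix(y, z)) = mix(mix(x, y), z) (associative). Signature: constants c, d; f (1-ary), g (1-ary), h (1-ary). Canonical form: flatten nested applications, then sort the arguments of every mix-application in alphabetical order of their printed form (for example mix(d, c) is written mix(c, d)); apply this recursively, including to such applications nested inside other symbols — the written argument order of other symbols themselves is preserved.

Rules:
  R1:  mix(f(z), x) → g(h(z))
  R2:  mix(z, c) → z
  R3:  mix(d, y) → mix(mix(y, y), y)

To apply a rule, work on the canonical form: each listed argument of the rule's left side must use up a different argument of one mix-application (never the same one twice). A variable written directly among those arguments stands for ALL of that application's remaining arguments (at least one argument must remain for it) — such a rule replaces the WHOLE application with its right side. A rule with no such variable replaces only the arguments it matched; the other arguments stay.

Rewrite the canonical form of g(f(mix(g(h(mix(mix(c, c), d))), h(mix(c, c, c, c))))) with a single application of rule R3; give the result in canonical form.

Answer: g(f(mix(g(h(mix(c, c, c, c, c, c))), h(mix(c, c, c, c)))))

Derivation:
Canonical form:  g(f(mix(g(h(mix(c, c, d))), h(mix(c, c, c, c)))))
Apply R3:  consuming d;  y := mix(c, c)
The variable takes the whole remainder — replace the entire application.
New term:  g(f(mix(g(h(mix(c, c, c, c, c, c))), h(mix(c, c, c, c)))))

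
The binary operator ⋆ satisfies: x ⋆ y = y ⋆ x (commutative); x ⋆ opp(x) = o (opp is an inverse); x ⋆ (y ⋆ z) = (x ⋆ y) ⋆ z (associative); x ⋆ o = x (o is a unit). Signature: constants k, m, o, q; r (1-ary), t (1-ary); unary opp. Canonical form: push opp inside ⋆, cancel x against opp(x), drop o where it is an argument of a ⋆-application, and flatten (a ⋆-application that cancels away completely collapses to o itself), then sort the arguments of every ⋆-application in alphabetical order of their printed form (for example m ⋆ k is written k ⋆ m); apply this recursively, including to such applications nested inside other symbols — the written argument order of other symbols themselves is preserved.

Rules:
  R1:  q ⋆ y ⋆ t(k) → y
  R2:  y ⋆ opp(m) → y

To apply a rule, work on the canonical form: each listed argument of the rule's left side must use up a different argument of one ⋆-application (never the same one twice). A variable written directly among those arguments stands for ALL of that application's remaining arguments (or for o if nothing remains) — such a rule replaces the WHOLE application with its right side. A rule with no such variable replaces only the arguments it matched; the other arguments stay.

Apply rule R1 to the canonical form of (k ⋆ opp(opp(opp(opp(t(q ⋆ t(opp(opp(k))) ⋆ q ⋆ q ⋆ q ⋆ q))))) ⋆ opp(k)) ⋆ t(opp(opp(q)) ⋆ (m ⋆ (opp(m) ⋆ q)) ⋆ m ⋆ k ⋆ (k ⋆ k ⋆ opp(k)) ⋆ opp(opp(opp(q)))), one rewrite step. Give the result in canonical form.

Canonical form:  t(k ⋆ k ⋆ m ⋆ q) ⋆ t(q ⋆ q ⋆ q ⋆ q ⋆ q ⋆ t(k))
Match R1:  consume q, t(k);  y := q ⋆ q ⋆ q ⋆ q
The variable takes the whole remainder — replace the entire application.
Result:  t(k ⋆ k ⋆ m ⋆ q) ⋆ t(q ⋆ q ⋆ q ⋆ q)

Answer: t(k ⋆ k ⋆ m ⋆ q) ⋆ t(q ⋆ q ⋆ q ⋆ q)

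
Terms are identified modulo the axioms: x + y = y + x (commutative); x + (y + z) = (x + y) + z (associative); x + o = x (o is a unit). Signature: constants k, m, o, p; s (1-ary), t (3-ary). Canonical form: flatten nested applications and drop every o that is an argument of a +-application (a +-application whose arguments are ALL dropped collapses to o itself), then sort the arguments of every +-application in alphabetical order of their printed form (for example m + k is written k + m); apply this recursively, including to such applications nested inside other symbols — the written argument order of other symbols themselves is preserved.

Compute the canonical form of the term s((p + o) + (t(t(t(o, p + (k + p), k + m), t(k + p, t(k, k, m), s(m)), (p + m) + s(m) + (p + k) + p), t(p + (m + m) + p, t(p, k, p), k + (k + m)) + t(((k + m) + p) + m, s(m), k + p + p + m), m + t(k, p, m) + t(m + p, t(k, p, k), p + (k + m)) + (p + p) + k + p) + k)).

Answer: s(k + p + t(t(t(o, k + p + p, k + m), t(k + p, t(k, k, m), s(m)), k + m + p + p + p + s(m)), t(k + m + m + p, s(m), k + m + p + p) + t(m + m + p + p, t(p, k, p), k + k + m), k + m + p + p + p + t(k, p, m) + t(m + p, t(k, p, k), k + m + p)))

Derivation:
Work inside:  (p + o) + (t(t(t(o, p + (k + p), k + m), t(k + p, t(k, k, m), s(m)), (p + m) + s(m) + (p + k) + p), t(p + (m + m) + p, t(p, k, p), k + (k + m)) + t(((k + m) + p) + m, s(m), k + p + p + m), m + t(k, p, m) + t(m + p, t(k, p, k), p + (k + m)) + (p + p) + k + p) + k)
Flatten:  p + o + t(t(t(o, p + (k + p), k + m), t(k + p, t(k, k, m), s(m)), (p + m) + s(m) + (p + k) + p), t(p + (m + m) + p, t(p, k, p), k + (k + m)) + t(((k + m) + p) + m, s(m), k + p + p + m), m + t(k, p, m) + t(m + p, t(k, p, k), p + (k + m)) + (p + p) + k + p) + k
Canonicalize subterm:  t(t(t(o, p + (k + p), k + m), t(k + p, t(k, k, m), s(m)), (p + m) + s(m) + (p + k) + p), t(p + (m + m) + p, t(p, k, p), k + (k + m)) + t(((k + m) + p) + m, s(m), k + p + p + m), m + t(k, p, m) + t(m + p, t(k, p, k), p + (k + m)) + (p + p) + k + p)  →  t(t(t(o, k + p + p, k + m), t(k + p, t(k, k, m), s(m)), k + m + p + p + p + s(m)), t(k + m + m + p, s(m), k + m + p + p) + t(m + m + p + p, t(p, k, p), k + k + m), k + m + p + p + p + t(k, p, m) + t(m + p, t(k, p, k), k + m + p))
Unit:  drop o
Sort arguments:  k + p + t(t(t(o, k + p + p, k + m), t(k + p, t(k, k, m), s(m)), k + m + p + p + p + s(m)), t(k + m + m + p, s(m), k + m + p + p) + t(m + m + p + p, t(p, k, p), k + k + m), k + m + p + p + p + t(k, p, m) + t(m + p, t(k, p, k), k + m + p))
Put back:  s(k + p + t(t(t(o, k + p + p, k + m), t(k + p, t(k, k, m), s(m)), k + m + p + p + p + s(m)), t(k + m + m + p, s(m), k + m + p + p) + t(m + m + p + p, t(p, k, p), k + k + m), k + m + p + p + p + t(k, p, m) + t(m + p, t(k, p, k), k + m + p)))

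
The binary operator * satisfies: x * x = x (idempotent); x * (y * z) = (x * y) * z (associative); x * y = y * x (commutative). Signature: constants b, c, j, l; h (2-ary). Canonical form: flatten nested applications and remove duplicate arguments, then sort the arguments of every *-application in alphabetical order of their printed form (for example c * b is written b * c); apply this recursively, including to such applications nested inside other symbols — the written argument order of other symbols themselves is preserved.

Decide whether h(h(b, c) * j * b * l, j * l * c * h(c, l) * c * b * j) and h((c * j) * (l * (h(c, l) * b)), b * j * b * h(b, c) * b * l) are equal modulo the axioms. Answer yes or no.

Left:  h(h(b, c) * j * b * l, j * l * c * h(c, l) * c * b * j)
  Descend into:  j * l * c * h(c, l) * c * b * j
  Deduplicate:  drop duplicate c, j
  Sort arguments:  b * c * h(c, l) * j * l
  Rebuild:  h(b * h(b, c) * j * l, b * c * h(c, l) * j * l)
Right:  h((c * j) * (l * (h(c, l) * b)), b * j * b * h(b, c) * b * l)
  Focus inside:  (c * j) * (l * (h(c, l) * b))
  Un-nest:  c * j * l * h(c, l) * b
  Order the arguments:  b * c * h(c, l) * j * l
  Reassemble:  h(b * c * h(c, l) * j * l, b * h(b, c) * j * l)

Answer: no — h(b * h(b, c) * j * l, b * c * h(c, l) * j * l) vs h(b * c * h(c, l) * j * l, b * h(b, c) * j * l)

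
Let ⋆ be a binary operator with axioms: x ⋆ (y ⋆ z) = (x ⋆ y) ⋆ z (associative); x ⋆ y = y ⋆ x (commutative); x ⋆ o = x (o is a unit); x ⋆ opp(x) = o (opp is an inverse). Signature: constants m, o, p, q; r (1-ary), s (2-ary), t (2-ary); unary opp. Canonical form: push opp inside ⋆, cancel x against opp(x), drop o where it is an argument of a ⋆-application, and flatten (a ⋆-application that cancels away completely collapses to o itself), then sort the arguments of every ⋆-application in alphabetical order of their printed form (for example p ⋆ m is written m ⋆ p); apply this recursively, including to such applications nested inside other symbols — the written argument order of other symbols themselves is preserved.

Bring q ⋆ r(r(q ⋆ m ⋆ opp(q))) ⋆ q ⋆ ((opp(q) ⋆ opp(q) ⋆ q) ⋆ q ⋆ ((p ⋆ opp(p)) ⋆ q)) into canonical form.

Answer: q ⋆ q ⋆ q ⋆ r(r(m))

Derivation:
Inverses cancel:  p cancels
Combine occurrences:  q ⋆ q ⋆ q ⋆ r(r(m))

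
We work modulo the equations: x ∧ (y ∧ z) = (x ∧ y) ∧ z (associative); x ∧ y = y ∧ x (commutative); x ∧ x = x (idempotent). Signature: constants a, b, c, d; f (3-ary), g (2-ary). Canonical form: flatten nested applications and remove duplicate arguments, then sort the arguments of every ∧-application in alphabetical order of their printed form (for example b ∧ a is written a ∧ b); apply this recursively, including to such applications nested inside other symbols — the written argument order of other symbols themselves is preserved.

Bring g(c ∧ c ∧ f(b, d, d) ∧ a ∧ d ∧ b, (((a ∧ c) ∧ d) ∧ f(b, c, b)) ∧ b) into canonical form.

Descend into:  (((a ∧ c) ∧ d) ∧ f(b, c, b)) ∧ b
Flatten:  a ∧ c ∧ d ∧ f(b, c, b) ∧ b
Sort:  a ∧ b ∧ c ∧ d ∧ f(b, c, b)
Rebuild:  g(a ∧ b ∧ c ∧ d ∧ f(b, d, d), a ∧ b ∧ c ∧ d ∧ f(b, c, b))

Answer: g(a ∧ b ∧ c ∧ d ∧ f(b, d, d), a ∧ b ∧ c ∧ d ∧ f(b, c, b))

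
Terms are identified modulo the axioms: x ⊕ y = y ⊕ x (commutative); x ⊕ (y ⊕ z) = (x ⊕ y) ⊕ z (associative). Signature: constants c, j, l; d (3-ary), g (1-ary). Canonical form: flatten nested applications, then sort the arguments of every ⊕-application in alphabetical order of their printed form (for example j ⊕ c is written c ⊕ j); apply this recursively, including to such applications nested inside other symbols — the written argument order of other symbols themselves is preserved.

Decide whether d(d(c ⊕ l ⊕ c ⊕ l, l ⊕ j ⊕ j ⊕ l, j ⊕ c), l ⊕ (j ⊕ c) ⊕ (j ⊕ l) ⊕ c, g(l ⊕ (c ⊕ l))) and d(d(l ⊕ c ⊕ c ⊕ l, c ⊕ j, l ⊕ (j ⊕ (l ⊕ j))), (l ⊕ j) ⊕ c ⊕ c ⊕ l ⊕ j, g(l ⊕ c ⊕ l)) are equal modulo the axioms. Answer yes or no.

Left:  d(d(c ⊕ l ⊕ c ⊕ l, l ⊕ j ⊕ j ⊕ l, j ⊕ c), l ⊕ (j ⊕ c) ⊕ (j ⊕ l) ⊕ c, g(l ⊕ (c ⊕ l)))
  Focus inside:  l ⊕ (j ⊕ c) ⊕ (j ⊕ l) ⊕ c
  Merge nested applications:  l ⊕ j ⊕ c ⊕ j ⊕ l ⊕ c
  Order the arguments:  c ⊕ c ⊕ j ⊕ j ⊕ l ⊕ l
  Reassemble:  d(d(c ⊕ c ⊕ l ⊕ l, j ⊕ j ⊕ l ⊕ l, c ⊕ j), c ⊕ c ⊕ j ⊕ j ⊕ l ⊕ l, g(c ⊕ l ⊕ l))
Right:  d(d(l ⊕ c ⊕ c ⊕ l, c ⊕ j, l ⊕ (j ⊕ (l ⊕ j))), (l ⊕ j) ⊕ c ⊕ c ⊕ l ⊕ j, g(l ⊕ c ⊕ l))
  Focus inside:  (l ⊕ j) ⊕ c ⊕ c ⊕ l ⊕ j
  Un-nest:  l ⊕ j ⊕ c ⊕ c ⊕ l ⊕ j
  Sort arguments:  c ⊕ c ⊕ j ⊕ j ⊕ l ⊕ l
  Rebuild:  d(d(c ⊕ c ⊕ l ⊕ l, c ⊕ j, j ⊕ j ⊕ l ⊕ l), c ⊕ c ⊕ j ⊕ j ⊕ l ⊕ l, g(c ⊕ l ⊕ l))

Answer: no — d(d(c ⊕ c ⊕ l ⊕ l, j ⊕ j ⊕ l ⊕ l, c ⊕ j), c ⊕ c ⊕ j ⊕ j ⊕ l ⊕ l, g(c ⊕ l ⊕ l)) vs d(d(c ⊕ c ⊕ l ⊕ l, c ⊕ j, j ⊕ j ⊕ l ⊕ l), c ⊕ c ⊕ j ⊕ j ⊕ l ⊕ l, g(c ⊕ l ⊕ l))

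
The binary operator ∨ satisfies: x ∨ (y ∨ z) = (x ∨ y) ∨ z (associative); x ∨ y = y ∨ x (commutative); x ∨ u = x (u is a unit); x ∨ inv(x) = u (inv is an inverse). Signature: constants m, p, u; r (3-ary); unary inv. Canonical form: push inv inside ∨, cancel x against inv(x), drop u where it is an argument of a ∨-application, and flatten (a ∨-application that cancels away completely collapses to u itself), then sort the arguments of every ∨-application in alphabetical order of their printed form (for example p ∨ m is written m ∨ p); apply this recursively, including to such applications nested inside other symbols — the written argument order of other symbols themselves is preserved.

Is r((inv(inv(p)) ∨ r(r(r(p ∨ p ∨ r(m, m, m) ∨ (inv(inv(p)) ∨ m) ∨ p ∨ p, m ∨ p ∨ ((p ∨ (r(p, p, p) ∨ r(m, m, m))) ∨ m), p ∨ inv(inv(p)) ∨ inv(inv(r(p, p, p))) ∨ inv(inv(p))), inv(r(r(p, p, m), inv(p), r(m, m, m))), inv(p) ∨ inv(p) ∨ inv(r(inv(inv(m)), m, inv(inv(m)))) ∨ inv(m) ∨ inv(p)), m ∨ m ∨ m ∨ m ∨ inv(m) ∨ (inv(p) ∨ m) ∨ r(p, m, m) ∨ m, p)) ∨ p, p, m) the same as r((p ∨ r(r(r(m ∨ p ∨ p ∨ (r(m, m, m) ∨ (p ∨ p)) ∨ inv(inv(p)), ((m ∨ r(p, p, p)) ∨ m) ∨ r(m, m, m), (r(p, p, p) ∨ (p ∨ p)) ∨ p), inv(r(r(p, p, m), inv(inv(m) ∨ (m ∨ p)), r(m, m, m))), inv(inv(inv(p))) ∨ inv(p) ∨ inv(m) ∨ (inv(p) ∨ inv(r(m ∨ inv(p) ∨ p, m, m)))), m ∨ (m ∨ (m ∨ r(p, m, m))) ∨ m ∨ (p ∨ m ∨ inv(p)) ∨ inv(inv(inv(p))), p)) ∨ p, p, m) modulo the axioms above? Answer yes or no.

Answer: no — r(p ∨ p ∨ r(r(r(m ∨ p ∨ p ∨ p ∨ p ∨ p ∨ r(m, m, m), m ∨ m ∨ p ∨ p ∨ r(m, m, m) ∨ r(p, p, p), p ∨ p ∨ p ∨ r(p, p, p)), inv(r(r(p, p, m), inv(p), r(m, m, m))), inv(m) ∨ inv(p) ∨ inv(p) ∨ inv(p) ∨ inv(r(m, m, m))), inv(p) ∨ m ∨ m ∨ m ∨ m ∨ m ∨ r(p, m, m), p), p, m) vs r(p ∨ p ∨ r(r(r(m ∨ p ∨ p ∨ p ∨ p ∨ p ∨ r(m, m, m), m ∨ m ∨ r(m, m, m) ∨ r(p, p, p), p ∨ p ∨ p ∨ r(p, p, p)), inv(r(r(p, p, m), inv(p), r(m, m, m))), inv(m) ∨ inv(p) ∨ inv(p) ∨ inv(p) ∨ inv(r(m, m, m))), inv(p) ∨ m ∨ m ∨ m ∨ m ∨ m ∨ r(p, m, m), p), p, m)

Derivation:
Left:  r((inv(inv(p)) ∨ r(r(r(p ∨ p ∨ r(m, m, m) ∨ (inv(inv(p)) ∨ m) ∨ p ∨ p, m ∨ p ∨ ((p ∨ (r(p, p, p) ∨ r(m, m, m))) ∨ m), p ∨ inv(inv(p)) ∨ inv(inv(r(p, p, p))) ∨ inv(inv(p))), inv(r(r(p, p, m), inv(p), r(m, m, m))), inv(p) ∨ inv(p) ∨ inv(r(inv(inv(m)), m, inv(inv(m)))) ∨ inv(m) ∨ inv(p)), m ∨ m ∨ m ∨ m ∨ inv(m) ∨ (inv(p) ∨ m) ∨ r(p, m, m) ∨ m, p)) ∨ p, p, m)
  Descend into:  (inv(inv(p)) ∨ r(r(r(p ∨ p ∨ r(m, m, m) ∨ (inv(inv(p)) ∨ m) ∨ p ∨ p, m ∨ p ∨ ((p ∨ (r(p, p, p) ∨ r(m, m, m))) ∨ m), p ∨ inv(inv(p)) ∨ inv(inv(r(p, p, p))) ∨ inv(inv(p))), inv(r(r(p, p, m), inv(p), r(m, m, m))), inv(p) ∨ inv(p) ∨ inv(r(inv(inv(m)), m, inv(inv(m)))) ∨ inv(m) ∨ inv(p)), m ∨ m ∨ m ∨ m ∨ inv(m) ∨ (inv(p) ∨ m) ∨ r(p, m, m) ∨ m, p)) ∨ p
  Push inv inside:  distribute inv over ∨ and collapse double inv
  Collect:  p ∨ p ∨ r(r(r(m ∨ p ∨ p ∨ p ∨ p ∨ p ∨ r(m, m, m), m ∨ m ∨ p ∨ p ∨ r(m, m, m) ∨ r(p, p, p), p ∨ p ∨ p ∨ r(p, p, p)), inv(r(r(p, p, m), inv(p), r(m, m, m))), inv(m) ∨ inv(p) ∨ inv(p) ∨ inv(p) ∨ inv(r(m, m, m))), inv(p) ∨ m ∨ m ∨ m ∨ m ∨ m ∨ r(p, m, m), p)
  Reassemble:  r(p ∨ p ∨ r(r(r(m ∨ p ∨ p ∨ p ∨ p ∨ p ∨ r(m, m, m), m ∨ m ∨ p ∨ p ∨ r(m, m, m) ∨ r(p, p, p), p ∨ p ∨ p ∨ r(p, p, p)), inv(r(r(p, p, m), inv(p), r(m, m, m))), inv(m) ∨ inv(p) ∨ inv(p) ∨ inv(p) ∨ inv(r(m, m, m))), inv(p) ∨ m ∨ m ∨ m ∨ m ∨ m ∨ r(p, m, m), p), p, m)
Right:  r((p ∨ r(r(r(m ∨ p ∨ p ∨ (r(m, m, m) ∨ (p ∨ p)) ∨ inv(inv(p)), ((m ∨ r(p, p, p)) ∨ m) ∨ r(m, m, m), (r(p, p, p) ∨ (p ∨ p)) ∨ p), inv(r(r(p, p, m), inv(inv(m) ∨ (m ∨ p)), r(m, m, m))), inv(inv(inv(p))) ∨ inv(p) ∨ inv(m) ∨ (inv(p) ∨ inv(r(m ∨ inv(p) ∨ p, m, m)))), m ∨ (m ∨ (m ∨ r(p, m, m))) ∨ m ∨ (p ∨ m ∨ inv(p)) ∨ inv(inv(inv(p))), p)) ∨ p, p, m)
  Descend into:  (p ∨ r(r(r(m ∨ p ∨ p ∨ (r(m, m, m) ∨ (p ∨ p)) ∨ inv(inv(p)), ((m ∨ r(p, p, p)) ∨ m) ∨ r(m, m, m), (r(p, p, p) ∨ (p ∨ p)) ∨ p), inv(r(r(p, p, m), inv(inv(m) ∨ (m ∨ p)), r(m, m, m))), inv(inv(inv(p))) ∨ inv(p) ∨ inv(m) ∨ (inv(p) ∨ inv(r(m ∨ inv(p) ∨ p, m, m)))), m ∨ (m ∨ (m ∨ r(p, m, m))) ∨ m ∨ (p ∨ m ∨ inv(p)) ∨ inv(inv(inv(p))), p)) ∨ p
  Push inv inside:  distribute inv over ∨ and collapse double inv
  Collect:  p ∨ p ∨ r(r(r(m ∨ p ∨ p ∨ p ∨ p ∨ p ∨ r(m, m, m), m ∨ m ∨ r(m, m, m) ∨ r(p, p, p), p ∨ p ∨ p ∨ r(p, p, p)), inv(r(r(p, p, m), inv(p), r(m, m, m))), inv(m) ∨ inv(p) ∨ inv(p) ∨ inv(p) ∨ inv(r(m, m, m))), inv(p) ∨ m ∨ m ∨ m ∨ m ∨ m ∨ r(p, m, m), p)
  Reassemble:  r(p ∨ p ∨ r(r(r(m ∨ p ∨ p ∨ p ∨ p ∨ p ∨ r(m, m, m), m ∨ m ∨ r(m, m, m) ∨ r(p, p, p), p ∨ p ∨ p ∨ r(p, p, p)), inv(r(r(p, p, m), inv(p), r(m, m, m))), inv(m) ∨ inv(p) ∨ inv(p) ∨ inv(p) ∨ inv(r(m, m, m))), inv(p) ∨ m ∨ m ∨ m ∨ m ∨ m ∨ r(p, m, m), p), p, m)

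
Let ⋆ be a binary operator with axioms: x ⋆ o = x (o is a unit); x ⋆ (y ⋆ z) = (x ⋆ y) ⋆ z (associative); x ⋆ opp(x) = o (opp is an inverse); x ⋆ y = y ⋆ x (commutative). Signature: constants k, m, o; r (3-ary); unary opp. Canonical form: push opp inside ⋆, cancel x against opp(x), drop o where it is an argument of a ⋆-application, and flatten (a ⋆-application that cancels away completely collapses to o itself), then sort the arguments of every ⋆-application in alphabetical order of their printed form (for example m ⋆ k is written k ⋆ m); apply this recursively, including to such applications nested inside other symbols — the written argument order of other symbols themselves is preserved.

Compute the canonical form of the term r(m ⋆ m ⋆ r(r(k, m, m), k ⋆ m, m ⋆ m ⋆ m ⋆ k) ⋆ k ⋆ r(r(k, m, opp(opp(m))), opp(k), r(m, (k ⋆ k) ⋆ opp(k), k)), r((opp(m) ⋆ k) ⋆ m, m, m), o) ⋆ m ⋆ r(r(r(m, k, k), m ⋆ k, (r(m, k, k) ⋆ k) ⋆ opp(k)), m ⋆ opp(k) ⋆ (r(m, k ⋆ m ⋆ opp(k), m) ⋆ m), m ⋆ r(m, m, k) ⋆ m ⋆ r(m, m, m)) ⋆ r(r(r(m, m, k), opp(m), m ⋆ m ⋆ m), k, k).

Push opp inside:  distribute opp over ⋆ and collapse double opp
Combine occurrences:  r(k ⋆ m ⋆ m ⋆ r(r(k, m, m), k ⋆ m, k ⋆ m ⋆ m ⋆ m) ⋆ r(r(k, m, m), opp(k), r(m, k, k)), r(k, m, m), o) ⋆ m ⋆ r(r(r(m, k, k), k ⋆ m, r(m, k, k)), m ⋆ m ⋆ opp(k) ⋆ r(m, m, m), m ⋆ m ⋆ r(m, m, k) ⋆ r(m, m, m)) ⋆ r(r(r(m, m, k), opp(m), m ⋆ m ⋆ m), k, k)
Sort arguments:  m ⋆ r(k ⋆ m ⋆ m ⋆ r(r(k, m, m), k ⋆ m, k ⋆ m ⋆ m ⋆ m) ⋆ r(r(k, m, m), opp(k), r(m, k, k)), r(k, m, m), o) ⋆ r(r(r(m, k, k), k ⋆ m, r(m, k, k)), m ⋆ m ⋆ opp(k) ⋆ r(m, m, m), m ⋆ m ⋆ r(m, m, k) ⋆ r(m, m, m)) ⋆ r(r(r(m, m, k), opp(m), m ⋆ m ⋆ m), k, k)

Answer: m ⋆ r(k ⋆ m ⋆ m ⋆ r(r(k, m, m), k ⋆ m, k ⋆ m ⋆ m ⋆ m) ⋆ r(r(k, m, m), opp(k), r(m, k, k)), r(k, m, m), o) ⋆ r(r(r(m, k, k), k ⋆ m, r(m, k, k)), m ⋆ m ⋆ opp(k) ⋆ r(m, m, m), m ⋆ m ⋆ r(m, m, k) ⋆ r(m, m, m)) ⋆ r(r(r(m, m, k), opp(m), m ⋆ m ⋆ m), k, k)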